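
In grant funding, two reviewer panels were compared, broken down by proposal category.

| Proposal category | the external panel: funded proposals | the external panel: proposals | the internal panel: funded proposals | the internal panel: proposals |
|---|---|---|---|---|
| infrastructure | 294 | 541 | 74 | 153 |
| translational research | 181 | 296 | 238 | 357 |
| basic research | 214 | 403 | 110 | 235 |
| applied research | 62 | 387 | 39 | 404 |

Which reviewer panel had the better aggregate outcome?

Infrastructure: the external panel 294/541 = 54.3%, the internal panel 74/153 = 48.4% → the external panel
Translational research: the external panel 181/296 = 61.1%, the internal panel 238/357 = 66.7% → the internal panel
Basic research: the external panel 214/403 = 53.1%, the internal panel 110/235 = 46.8% → the external panel
Applied research: the external panel 62/387 = 16.0%, the internal panel 39/404 = 9.7% → the external panel
Overall: the external panel 751/1627 = 46.2%, the internal panel 461/1149 = 40.1% → the external panel
(Neither sweeps every proposal group, but the external panel has the higher pooled rate.)

the external panel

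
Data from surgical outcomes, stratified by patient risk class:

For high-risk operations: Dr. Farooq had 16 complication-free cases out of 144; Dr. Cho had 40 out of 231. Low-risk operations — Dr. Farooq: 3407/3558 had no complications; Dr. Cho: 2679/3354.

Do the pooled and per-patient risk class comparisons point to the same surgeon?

No

High-risk: Dr. Farooq 16/144 = 11.1%, Dr. Cho 40/231 = 17.3% → Dr. Cho
Low-risk: Dr. Farooq 3407/3558 = 95.8%, Dr. Cho 2679/3354 = 79.9% → Dr. Farooq
Overall: Dr. Farooq 3423/3702 = 92.5%, Dr. Cho 2719/3585 = 75.8% → Dr. Farooq
Neither sweeps: Dr. Farooq wins 1 of 2 groups, Dr. Cho wins 1. Dr. Farooq wins overall but not every group — no Simpson reversal.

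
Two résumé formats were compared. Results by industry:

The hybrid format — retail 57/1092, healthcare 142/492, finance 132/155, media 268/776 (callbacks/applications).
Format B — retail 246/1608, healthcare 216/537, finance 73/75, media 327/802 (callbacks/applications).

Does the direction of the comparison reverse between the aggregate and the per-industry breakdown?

No

Retail: the hybrid format 57/1092 = 5.2%, Format B 246/1608 = 15.3% → Format B
Healthcare: the hybrid format 142/492 = 28.9%, Format B 216/537 = 40.2% → Format B
Finance: the hybrid format 132/155 = 85.2%, Format B 73/75 = 97.3% → Format B
Media: the hybrid format 268/776 = 34.5%, Format B 327/802 = 40.8% → Format B
Overall: the hybrid format 599/2515 = 23.8%, Format B 862/3022 = 28.5% → Format B
Format B wins overall and in every industry group — no reversal.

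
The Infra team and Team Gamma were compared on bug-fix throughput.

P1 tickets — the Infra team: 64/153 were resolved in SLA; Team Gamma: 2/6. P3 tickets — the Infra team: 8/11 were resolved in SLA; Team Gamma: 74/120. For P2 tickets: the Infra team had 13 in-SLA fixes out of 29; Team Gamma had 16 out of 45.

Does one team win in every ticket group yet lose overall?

P1: the Infra team 64/153 = 41.8%, Team Gamma 2/6 = 33.3% → the Infra team
P3: the Infra team 8/11 = 72.7%, Team Gamma 74/120 = 61.7% → the Infra team
P2: the Infra team 13/29 = 44.8%, Team Gamma 16/45 = 35.6% → the Infra team
Overall: the Infra team 85/193 = 44.0%, Team Gamma 92/171 = 53.8% → Team Gamma
The Infra team wins each ticket group but Team Gamma wins overall — the comparison reverses. The Infra team's tickets skew toward P1, which has a lower base rate.

Yes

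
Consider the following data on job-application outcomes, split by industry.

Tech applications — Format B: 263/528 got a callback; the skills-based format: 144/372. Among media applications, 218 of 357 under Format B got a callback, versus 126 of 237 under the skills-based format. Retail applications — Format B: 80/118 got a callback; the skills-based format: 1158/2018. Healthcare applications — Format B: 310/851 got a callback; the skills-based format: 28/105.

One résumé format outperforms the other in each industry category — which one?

Format B

Tech: Format B 263/528 = 49.8%, the skills-based format 144/372 = 38.7% → Format B
Media: Format B 218/357 = 61.1%, the skills-based format 126/237 = 53.2% → Format B
Retail: Format B 80/118 = 67.8%, the skills-based format 1158/2018 = 57.4% → Format B
Healthcare: Format B 310/851 = 36.4%, the skills-based format 28/105 = 26.7% → Format B
Format B has the higher rate in all 4 groups.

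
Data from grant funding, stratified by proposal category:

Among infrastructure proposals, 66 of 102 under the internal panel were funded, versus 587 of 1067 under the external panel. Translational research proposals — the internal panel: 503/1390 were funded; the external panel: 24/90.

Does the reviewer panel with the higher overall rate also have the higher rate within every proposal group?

Infrastructure: the internal panel 66/102 = 64.7%, the external panel 587/1067 = 55.0% → the internal panel
Translational research: the internal panel 503/1390 = 36.2%, the external panel 24/90 = 26.7% → the internal panel
Overall: the internal panel 569/1492 = 38.1%, the external panel 611/1157 = 52.8% → the external panel
The internal panel wins each proposal group but the external panel wins overall — the comparison reverses. The internal panel's proposals skew toward translational research, which has a lower base rate.

No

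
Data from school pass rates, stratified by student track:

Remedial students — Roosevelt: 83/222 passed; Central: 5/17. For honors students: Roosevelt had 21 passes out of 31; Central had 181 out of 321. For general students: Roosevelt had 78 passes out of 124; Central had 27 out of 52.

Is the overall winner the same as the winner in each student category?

Remedial: Roosevelt 83/222 = 37.4%, Central 5/17 = 29.4% → Roosevelt
Honors: Roosevelt 21/31 = 67.7%, Central 181/321 = 56.4% → Roosevelt
General: Roosevelt 78/124 = 62.9%, Central 27/52 = 51.9% → Roosevelt
Overall: Roosevelt 182/377 = 48.3%, Central 213/390 = 54.6% → Central
Roosevelt wins each student group but Central wins overall — the comparison reverses. Roosevelt's students skew toward remedial, which has a lower base rate.

No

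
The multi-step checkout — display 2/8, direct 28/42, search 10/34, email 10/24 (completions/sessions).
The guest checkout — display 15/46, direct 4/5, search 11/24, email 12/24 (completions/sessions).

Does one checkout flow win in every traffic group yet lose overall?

Yes

Display: the multi-step checkout 2/8 = 25.0%, the guest checkout 15/46 = 32.6% → the guest checkout
Direct: the multi-step checkout 28/42 = 66.7%, the guest checkout 4/5 = 80.0% → the guest checkout
Search: the multi-step checkout 10/34 = 29.4%, the guest checkout 11/24 = 45.8% → the guest checkout
Email: the multi-step checkout 10/24 = 41.7%, the guest checkout 12/24 = 50.0% → the guest checkout
Overall: the multi-step checkout 50/108 = 46.3%, the guest checkout 42/99 = 42.4% → the multi-step checkout
The guest checkout wins each traffic group but the multi-step checkout wins overall — the comparison reverses. The guest checkout's sessions skew toward display, which has a lower base rate.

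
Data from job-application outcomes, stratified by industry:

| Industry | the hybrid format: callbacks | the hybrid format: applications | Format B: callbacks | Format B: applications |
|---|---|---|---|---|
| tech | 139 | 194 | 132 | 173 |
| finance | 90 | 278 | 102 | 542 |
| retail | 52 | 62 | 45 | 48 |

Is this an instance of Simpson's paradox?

No

Tech: the hybrid format 139/194 = 71.6%, Format B 132/173 = 76.3% → Format B
Finance: the hybrid format 90/278 = 32.4%, Format B 102/542 = 18.8% → the hybrid format
Retail: the hybrid format 52/62 = 83.9%, Format B 45/48 = 93.8% → Format B
Overall: the hybrid format 281/534 = 52.6%, Format B 279/763 = 36.6% → the hybrid format
Neither sweeps: the hybrid format wins 1 of 3 groups, Format B wins 2. The hybrid format wins overall but not every group — no Simpson reversal.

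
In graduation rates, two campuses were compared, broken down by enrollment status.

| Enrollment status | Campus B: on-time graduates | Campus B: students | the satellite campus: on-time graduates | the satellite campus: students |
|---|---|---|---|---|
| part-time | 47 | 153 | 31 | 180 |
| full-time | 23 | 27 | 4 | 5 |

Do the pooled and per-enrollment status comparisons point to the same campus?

Part-time: Campus B 47/153 = 30.7%, the satellite campus 31/180 = 17.2% → Campus B
Full-time: Campus B 23/27 = 85.2%, the satellite campus 4/5 = 80.0% → Campus B
Overall: Campus B 70/180 = 38.9%, the satellite campus 35/185 = 18.9% → Campus B
Campus B wins overall and in every enrollment group — no reversal.

Yes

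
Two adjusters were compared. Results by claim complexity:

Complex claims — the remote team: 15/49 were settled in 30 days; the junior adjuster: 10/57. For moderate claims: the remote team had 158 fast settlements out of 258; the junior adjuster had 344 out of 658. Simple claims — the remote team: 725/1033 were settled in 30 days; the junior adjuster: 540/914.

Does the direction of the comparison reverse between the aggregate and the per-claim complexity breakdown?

No

Complex: the remote team 15/49 = 30.6%, the junior adjuster 10/57 = 17.5% → the remote team
Moderate: the remote team 158/258 = 61.2%, the junior adjuster 344/658 = 52.3% → the remote team
Simple: the remote team 725/1033 = 70.2%, the junior adjuster 540/914 = 59.1% → the remote team
Overall: the remote team 898/1340 = 67.0%, the junior adjuster 894/1629 = 54.9% → the remote team
The remote team wins overall and in every claim group — no reversal.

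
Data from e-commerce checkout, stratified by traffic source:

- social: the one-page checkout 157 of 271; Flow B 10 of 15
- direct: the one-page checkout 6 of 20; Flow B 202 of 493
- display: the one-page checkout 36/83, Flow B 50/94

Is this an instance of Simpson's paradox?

Social: the one-page checkout 157/271 = 57.9%, Flow B 10/15 = 66.7% → Flow B
Direct: the one-page checkout 6/20 = 30.0%, Flow B 202/493 = 41.0% → Flow B
Display: the one-page checkout 36/83 = 43.4%, Flow B 50/94 = 53.2% → Flow B
Overall: the one-page checkout 199/374 = 53.2%, Flow B 262/602 = 43.5% → the one-page checkout
Flow B wins each traffic group but the one-page checkout wins overall — the comparison reverses. Flow B's sessions skew toward direct, which has a lower base rate.

Yes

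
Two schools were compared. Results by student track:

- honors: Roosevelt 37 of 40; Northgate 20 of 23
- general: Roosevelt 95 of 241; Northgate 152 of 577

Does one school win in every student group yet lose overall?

No

Honors: Roosevelt 37/40 = 92.5%, Northgate 20/23 = 87.0% → Roosevelt
General: Roosevelt 95/241 = 39.4%, Northgate 152/577 = 26.3% → Roosevelt
Overall: Roosevelt 132/281 = 47.0%, Northgate 172/600 = 28.7% → Roosevelt
Roosevelt wins overall and in every student group — no reversal.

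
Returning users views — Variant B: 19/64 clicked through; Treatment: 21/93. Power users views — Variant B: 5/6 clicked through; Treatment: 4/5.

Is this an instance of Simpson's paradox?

Returning users: Variant B 19/64 = 29.7%, Treatment 21/93 = 22.6% → Variant B
Power users: Variant B 5/6 = 83.3%, Treatment 4/5 = 80.0% → Variant B
Overall: Variant B 24/70 = 34.3%, Treatment 25/98 = 25.5% → Variant B
Variant B wins overall and in every user group — no reversal.

No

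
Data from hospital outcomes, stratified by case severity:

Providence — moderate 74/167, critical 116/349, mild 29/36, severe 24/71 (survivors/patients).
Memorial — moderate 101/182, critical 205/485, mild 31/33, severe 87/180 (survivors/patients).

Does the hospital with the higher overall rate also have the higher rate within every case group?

Moderate: Providence 74/167 = 44.3%, Memorial 101/182 = 55.5% → Memorial
Critical: Providence 116/349 = 33.2%, Memorial 205/485 = 42.3% → Memorial
Mild: Providence 29/36 = 80.6%, Memorial 31/33 = 93.9% → Memorial
Severe: Providence 24/71 = 33.8%, Memorial 87/180 = 48.3% → Memorial
Overall: Providence 243/623 = 39.0%, Memorial 424/880 = 48.2% → Memorial
Memorial wins overall and in every case group — no reversal.

Yes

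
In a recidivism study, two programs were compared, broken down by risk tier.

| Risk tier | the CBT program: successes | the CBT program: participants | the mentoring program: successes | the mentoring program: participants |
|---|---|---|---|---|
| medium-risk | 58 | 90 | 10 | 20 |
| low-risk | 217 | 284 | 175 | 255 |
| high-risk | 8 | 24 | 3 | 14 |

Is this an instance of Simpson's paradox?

No

Medium-risk: the CBT program 58/90 = 64.4%, the mentoring program 10/20 = 50.0% → the CBT program
Low-risk: the CBT program 217/284 = 76.4%, the mentoring program 175/255 = 68.6% → the CBT program
High-risk: the CBT program 8/24 = 33.3%, the mentoring program 3/14 = 21.4% → the CBT program
Overall: the CBT program 283/398 = 71.1%, the mentoring program 188/289 = 65.1% → the CBT program
The CBT program wins overall and in every risk group — no reversal.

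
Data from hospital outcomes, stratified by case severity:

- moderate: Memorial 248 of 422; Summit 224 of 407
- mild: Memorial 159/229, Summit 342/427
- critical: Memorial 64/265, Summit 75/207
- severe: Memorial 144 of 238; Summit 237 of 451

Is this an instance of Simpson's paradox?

Moderate: Memorial 248/422 = 58.8%, Summit 224/407 = 55.0% → Memorial
Mild: Memorial 159/229 = 69.4%, Summit 342/427 = 80.1% → Summit
Critical: Memorial 64/265 = 24.2%, Summit 75/207 = 36.2% → Summit
Severe: Memorial 144/238 = 60.5%, Summit 237/451 = 52.5% → Memorial
Overall: Memorial 615/1154 = 53.3%, Summit 878/1492 = 58.8% → Summit
Neither sweeps: Memorial wins 2 of 4 groups, Summit wins 2. Summit wins overall but not every group — no Simpson reversal.

No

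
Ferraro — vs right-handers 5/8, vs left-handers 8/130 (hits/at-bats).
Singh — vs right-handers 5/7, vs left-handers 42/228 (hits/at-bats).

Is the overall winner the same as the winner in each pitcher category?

Vs right-handers: Ferraro 5/8 = 62.5%, Singh 5/7 = 71.4% → Singh
Vs left-handers: Ferraro 8/130 = 6.2%, Singh 42/228 = 18.4% → Singh
Overall: Ferraro 13/138 = 9.4%, Singh 47/235 = 20.0% → Singh
Singh wins overall and in every pitcher group — no reversal.

Yes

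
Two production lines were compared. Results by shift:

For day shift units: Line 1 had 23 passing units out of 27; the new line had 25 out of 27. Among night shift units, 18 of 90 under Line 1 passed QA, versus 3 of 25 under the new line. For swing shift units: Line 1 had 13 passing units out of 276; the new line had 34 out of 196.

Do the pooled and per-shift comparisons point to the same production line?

No

Day shift: Line 1 23/27 = 85.2%, the new line 25/27 = 92.6% → the new line
Night shift: Line 1 18/90 = 20.0%, the new line 3/25 = 12.0% → Line 1
Swing shift: Line 1 13/276 = 4.7%, the new line 34/196 = 17.3% → the new line
Overall: Line 1 54/393 = 13.7%, the new line 62/248 = 25.0% → the new line
Neither sweeps: Line 1 wins 1 of 3 groups, the new line wins 2. The new line wins overall but not every group — no Simpson reversal.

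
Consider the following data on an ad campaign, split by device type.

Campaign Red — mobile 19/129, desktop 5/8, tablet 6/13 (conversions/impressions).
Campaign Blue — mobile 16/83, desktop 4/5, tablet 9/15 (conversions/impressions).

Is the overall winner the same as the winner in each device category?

Mobile: Campaign Red 19/129 = 14.7%, Campaign Blue 16/83 = 19.3% → Campaign Blue
Desktop: Campaign Red 5/8 = 62.5%, Campaign Blue 4/5 = 80.0% → Campaign Blue
Tablet: Campaign Red 6/13 = 46.2%, Campaign Blue 9/15 = 60.0% → Campaign Blue
Overall: Campaign Red 30/150 = 20.0%, Campaign Blue 29/103 = 28.2% → Campaign Blue
Campaign Blue wins overall and in every device group — no reversal.

Yes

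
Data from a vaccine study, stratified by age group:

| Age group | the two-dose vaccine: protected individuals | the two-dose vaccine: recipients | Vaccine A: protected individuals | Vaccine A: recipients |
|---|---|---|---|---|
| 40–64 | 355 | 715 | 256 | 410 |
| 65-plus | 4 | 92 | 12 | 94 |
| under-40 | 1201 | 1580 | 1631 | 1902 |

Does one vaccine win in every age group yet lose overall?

No

40–64: the two-dose vaccine 355/715 = 49.7%, Vaccine A 256/410 = 62.4% → Vaccine A
65-plus: the two-dose vaccine 4/92 = 4.3%, Vaccine A 12/94 = 12.8% → Vaccine A
Under-40: the two-dose vaccine 1201/1580 = 76.0%, Vaccine A 1631/1902 = 85.8% → Vaccine A
Overall: the two-dose vaccine 1560/2387 = 65.4%, Vaccine A 1899/2406 = 78.9% → Vaccine A
Vaccine A wins overall and in every age group — no reversal.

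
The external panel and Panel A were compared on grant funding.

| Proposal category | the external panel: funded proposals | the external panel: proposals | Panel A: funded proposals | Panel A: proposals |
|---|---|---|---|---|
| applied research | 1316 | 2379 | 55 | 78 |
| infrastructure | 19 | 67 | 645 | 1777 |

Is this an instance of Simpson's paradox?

Yes

Applied research: the external panel 1316/2379 = 55.3%, Panel A 55/78 = 70.5% → Panel A
Infrastructure: the external panel 19/67 = 28.4%, Panel A 645/1777 = 36.3% → Panel A
Overall: the external panel 1335/2446 = 54.6%, Panel A 700/1855 = 37.7% → the external panel
Panel A wins each proposal group but the external panel wins overall — the comparison reverses. Panel A's proposals skew toward infrastructure, which has a lower base rate.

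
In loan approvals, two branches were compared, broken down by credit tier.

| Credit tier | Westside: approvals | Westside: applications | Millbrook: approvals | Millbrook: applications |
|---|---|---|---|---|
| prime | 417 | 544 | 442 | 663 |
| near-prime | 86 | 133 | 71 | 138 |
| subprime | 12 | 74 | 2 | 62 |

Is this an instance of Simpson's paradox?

No

Prime: Westside 417/544 = 76.7%, Millbrook 442/663 = 66.7% → Westside
Near-prime: Westside 86/133 = 64.7%, Millbrook 71/138 = 51.4% → Westside
Subprime: Westside 12/74 = 16.2%, Millbrook 2/62 = 3.2% → Westside
Overall: Westside 515/751 = 68.6%, Millbrook 515/863 = 59.7% → Westside
Westside wins overall and in every credit group — no reversal.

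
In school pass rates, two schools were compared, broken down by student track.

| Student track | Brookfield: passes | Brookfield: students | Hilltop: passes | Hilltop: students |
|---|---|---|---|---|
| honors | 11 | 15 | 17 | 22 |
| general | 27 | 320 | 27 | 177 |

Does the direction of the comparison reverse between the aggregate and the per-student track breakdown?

No

Honors: Brookfield 11/15 = 73.3%, Hilltop 17/22 = 77.3% → Hilltop
General: Brookfield 27/320 = 8.4%, Hilltop 27/177 = 15.3% → Hilltop
Overall: Brookfield 38/335 = 11.3%, Hilltop 44/199 = 22.1% → Hilltop
Hilltop wins overall and in every student group — no reversal.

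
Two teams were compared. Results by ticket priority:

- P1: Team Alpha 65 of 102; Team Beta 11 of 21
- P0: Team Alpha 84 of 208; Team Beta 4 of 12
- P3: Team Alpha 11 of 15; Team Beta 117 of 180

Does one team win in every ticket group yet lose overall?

Yes

P1: Team Alpha 65/102 = 63.7%, Team Beta 11/21 = 52.4% → Team Alpha
P0: Team Alpha 84/208 = 40.4%, Team Beta 4/12 = 33.3% → Team Alpha
P3: Team Alpha 11/15 = 73.3%, Team Beta 117/180 = 65.0% → Team Alpha
Overall: Team Alpha 160/325 = 49.2%, Team Beta 132/213 = 62.0% → Team Beta
Team Alpha wins each ticket group but Team Beta wins overall — the comparison reverses. Team Alpha's tickets skew toward P0, which has a lower base rate.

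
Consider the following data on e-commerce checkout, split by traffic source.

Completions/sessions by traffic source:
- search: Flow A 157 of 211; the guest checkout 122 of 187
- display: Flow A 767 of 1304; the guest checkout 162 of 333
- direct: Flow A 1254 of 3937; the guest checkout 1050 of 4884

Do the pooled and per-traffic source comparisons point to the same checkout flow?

Search: Flow A 157/211 = 74.4%, the guest checkout 122/187 = 65.2% → Flow A
Display: Flow A 767/1304 = 58.8%, the guest checkout 162/333 = 48.6% → Flow A
Direct: Flow A 1254/3937 = 31.9%, the guest checkout 1050/4884 = 21.5% → Flow A
Overall: Flow A 2178/5452 = 39.9%, the guest checkout 1334/5404 = 24.7% → Flow A
Flow A wins overall and in every traffic group — no reversal.

Yes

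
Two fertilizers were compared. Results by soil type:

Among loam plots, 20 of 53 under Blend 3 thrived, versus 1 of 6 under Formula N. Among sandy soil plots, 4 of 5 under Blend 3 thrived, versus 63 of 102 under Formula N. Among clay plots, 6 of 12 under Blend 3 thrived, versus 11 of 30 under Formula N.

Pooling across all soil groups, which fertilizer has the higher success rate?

Formula N

Loam: Blend 3 20/53 = 37.7%, Formula N 1/6 = 16.7% → Blend 3
Sandy soil: Blend 3 4/5 = 80.0%, Formula N 63/102 = 61.8% → Blend 3
Clay: Blend 3 6/12 = 50.0%, Formula N 11/30 = 36.7% → Blend 3
Overall: Blend 3 30/70 = 42.9%, Formula N 75/138 = 54.3% → Formula N
(Blend 3 wins every soil group but Formula N wins overall — Blend 3's plots skew toward the low-rate loam group.)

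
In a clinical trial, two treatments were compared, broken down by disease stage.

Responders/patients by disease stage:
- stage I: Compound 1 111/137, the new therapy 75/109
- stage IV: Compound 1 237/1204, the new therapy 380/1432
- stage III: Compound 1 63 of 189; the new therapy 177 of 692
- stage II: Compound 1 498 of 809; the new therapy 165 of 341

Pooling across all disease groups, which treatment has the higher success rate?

Compound 1

Stage I: Compound 1 111/137 = 81.0%, the new therapy 75/109 = 68.8% → Compound 1
Stage IV: Compound 1 237/1204 = 19.7%, the new therapy 380/1432 = 26.5% → the new therapy
Stage III: Compound 1 63/189 = 33.3%, the new therapy 177/692 = 25.6% → Compound 1
Stage II: Compound 1 498/809 = 61.6%, the new therapy 165/341 = 48.4% → Compound 1
Overall: Compound 1 909/2339 = 38.9%, the new therapy 797/2574 = 31.0% → Compound 1
(Neither sweeps every disease group, but Compound 1 has the higher pooled rate.)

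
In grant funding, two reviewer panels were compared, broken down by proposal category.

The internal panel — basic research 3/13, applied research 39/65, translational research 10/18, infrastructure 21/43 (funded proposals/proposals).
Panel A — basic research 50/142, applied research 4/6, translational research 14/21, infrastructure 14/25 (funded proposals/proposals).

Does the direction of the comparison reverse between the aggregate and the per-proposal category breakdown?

Basic research: the internal panel 3/13 = 23.1%, Panel A 50/142 = 35.2% → Panel A
Applied research: the internal panel 39/65 = 60.0%, Panel A 4/6 = 66.7% → Panel A
Translational research: the internal panel 10/18 = 55.6%, Panel A 14/21 = 66.7% → Panel A
Infrastructure: the internal panel 21/43 = 48.8%, Panel A 14/25 = 56.0% → Panel A
Overall: the internal panel 73/139 = 52.5%, Panel A 82/194 = 42.3% → the internal panel
Panel A wins each proposal group but the internal panel wins overall — the comparison reverses. Panel A's proposals skew toward basic research, which has a lower base rate.

Yes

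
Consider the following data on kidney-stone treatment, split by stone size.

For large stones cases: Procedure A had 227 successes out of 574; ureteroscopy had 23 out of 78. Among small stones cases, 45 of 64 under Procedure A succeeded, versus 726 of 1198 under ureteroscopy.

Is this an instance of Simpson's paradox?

Large stones: Procedure A 227/574 = 39.5%, ureteroscopy 23/78 = 29.5% → Procedure A
Small stones: Procedure A 45/64 = 70.3%, ureteroscopy 726/1198 = 60.6% → Procedure A
Overall: Procedure A 272/638 = 42.6%, ureteroscopy 749/1276 = 58.7% → ureteroscopy
Procedure A wins each stone group but ureteroscopy wins overall — the comparison reverses. Procedure A's cases skew toward large stones, which has a lower base rate.

Yes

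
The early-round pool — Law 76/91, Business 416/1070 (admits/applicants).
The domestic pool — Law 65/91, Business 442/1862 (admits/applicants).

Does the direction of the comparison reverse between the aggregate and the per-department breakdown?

No

Law: the early-round pool 76/91 = 83.5%, the domestic pool 65/91 = 71.4% → the early-round pool
Business: the early-round pool 416/1070 = 38.9%, the domestic pool 442/1862 = 23.7% → the early-round pool
Overall: the early-round pool 492/1161 = 42.4%, the domestic pool 507/1953 = 26.0% → the early-round pool
The early-round pool wins overall and in every department group — no reversal.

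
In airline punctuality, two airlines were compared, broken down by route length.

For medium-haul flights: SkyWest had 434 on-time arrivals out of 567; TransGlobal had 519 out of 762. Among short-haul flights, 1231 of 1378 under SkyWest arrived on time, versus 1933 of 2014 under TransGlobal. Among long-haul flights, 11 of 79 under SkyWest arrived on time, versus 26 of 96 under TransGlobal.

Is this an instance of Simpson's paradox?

Medium-haul: SkyWest 434/567 = 76.5%, TransGlobal 519/762 = 68.1% → SkyWest
Short-haul: SkyWest 1231/1378 = 89.3%, TransGlobal 1933/2014 = 96.0% → TransGlobal
Long-haul: SkyWest 11/79 = 13.9%, TransGlobal 26/96 = 27.1% → TransGlobal
Overall: SkyWest 1676/2024 = 82.8%, TransGlobal 2478/2872 = 86.3% → TransGlobal
Neither sweeps: SkyWest wins 1 of 3 groups, TransGlobal wins 2. TransGlobal wins overall but not every group — no Simpson reversal.

No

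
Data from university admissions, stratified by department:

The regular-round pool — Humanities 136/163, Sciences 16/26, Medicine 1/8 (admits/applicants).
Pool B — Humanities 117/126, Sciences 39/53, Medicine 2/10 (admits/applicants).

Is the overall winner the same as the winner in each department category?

Humanities: the regular-round pool 136/163 = 83.4%, Pool B 117/126 = 92.9% → Pool B
Sciences: the regular-round pool 16/26 = 61.5%, Pool B 39/53 = 73.6% → Pool B
Medicine: the regular-round pool 1/8 = 12.5%, Pool B 2/10 = 20.0% → Pool B
Overall: the regular-round pool 153/197 = 77.7%, Pool B 158/189 = 83.6% → Pool B
Pool B wins overall and in every department group — no reversal.

Yes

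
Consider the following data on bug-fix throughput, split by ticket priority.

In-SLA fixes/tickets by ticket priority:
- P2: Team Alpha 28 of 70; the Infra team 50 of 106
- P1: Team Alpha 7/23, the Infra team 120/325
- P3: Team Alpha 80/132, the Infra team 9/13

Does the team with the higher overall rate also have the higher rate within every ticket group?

No

P2: Team Alpha 28/70 = 40.0%, the Infra team 50/106 = 47.2% → the Infra team
P1: Team Alpha 7/23 = 30.4%, the Infra team 120/325 = 36.9% → the Infra team
P3: Team Alpha 80/132 = 60.6%, the Infra team 9/13 = 69.2% → the Infra team
Overall: Team Alpha 115/225 = 51.1%, the Infra team 179/444 = 40.3% → Team Alpha
The Infra team wins each ticket group but Team Alpha wins overall — the comparison reverses. The Infra team's tickets skew toward P1, which has a lower base rate.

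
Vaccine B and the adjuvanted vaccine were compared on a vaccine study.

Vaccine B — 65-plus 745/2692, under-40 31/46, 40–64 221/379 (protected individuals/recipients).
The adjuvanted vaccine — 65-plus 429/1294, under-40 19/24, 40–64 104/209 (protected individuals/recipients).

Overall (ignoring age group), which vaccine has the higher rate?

65-plus: Vaccine B 745/2692 = 27.7%, the adjuvanted vaccine 429/1294 = 33.2% → the adjuvanted vaccine
Under-40: Vaccine B 31/46 = 67.4%, the adjuvanted vaccine 19/24 = 79.2% → the adjuvanted vaccine
40–64: Vaccine B 221/379 = 58.3%, the adjuvanted vaccine 104/209 = 49.8% → Vaccine B
Overall: Vaccine B 997/3117 = 32.0%, the adjuvanted vaccine 552/1527 = 36.1% → the adjuvanted vaccine
(Neither sweeps every age group, but the adjuvanted vaccine has the higher pooled rate.)

the adjuvanted vaccine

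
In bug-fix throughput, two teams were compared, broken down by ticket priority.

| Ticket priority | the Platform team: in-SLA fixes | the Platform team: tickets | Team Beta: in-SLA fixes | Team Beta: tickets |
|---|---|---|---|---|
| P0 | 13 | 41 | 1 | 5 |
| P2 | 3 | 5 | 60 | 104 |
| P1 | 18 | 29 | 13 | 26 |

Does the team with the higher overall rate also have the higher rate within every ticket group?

P0: the Platform team 13/41 = 31.7%, Team Beta 1/5 = 20.0% → the Platform team
P2: the Platform team 3/5 = 60.0%, Team Beta 60/104 = 57.7% → the Platform team
P1: the Platform team 18/29 = 62.1%, Team Beta 13/26 = 50.0% → the Platform team
Overall: the Platform team 34/75 = 45.3%, Team Beta 74/135 = 54.8% → Team Beta
The Platform team wins each ticket group but Team Beta wins overall — the comparison reverses. The Platform team's tickets skew toward P0, which has a lower base rate.

No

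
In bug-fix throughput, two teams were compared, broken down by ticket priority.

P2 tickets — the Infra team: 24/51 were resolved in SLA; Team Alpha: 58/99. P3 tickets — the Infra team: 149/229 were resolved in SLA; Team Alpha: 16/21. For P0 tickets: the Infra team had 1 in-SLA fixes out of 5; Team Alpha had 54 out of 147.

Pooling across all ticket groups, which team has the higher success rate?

the Infra team

P2: the Infra team 24/51 = 47.1%, Team Alpha 58/99 = 58.6% → Team Alpha
P3: the Infra team 149/229 = 65.1%, Team Alpha 16/21 = 76.2% → Team Alpha
P0: the Infra team 1/5 = 20.0%, Team Alpha 54/147 = 36.7% → Team Alpha
Overall: the Infra team 174/285 = 61.1%, Team Alpha 128/267 = 47.9% → the Infra team
(Team Alpha wins every ticket group but the Infra team wins overall — Team Alpha's tickets skew toward the low-rate P0 group.)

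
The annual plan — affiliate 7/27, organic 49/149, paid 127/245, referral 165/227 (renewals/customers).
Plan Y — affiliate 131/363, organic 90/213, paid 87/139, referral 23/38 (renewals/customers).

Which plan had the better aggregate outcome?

the annual plan

Affiliate: the annual plan 7/27 = 25.9%, Plan Y 131/363 = 36.1% → Plan Y
Organic: the annual plan 49/149 = 32.9%, Plan Y 90/213 = 42.3% → Plan Y
Paid: the annual plan 127/245 = 51.8%, Plan Y 87/139 = 62.6% → Plan Y
Referral: the annual plan 165/227 = 72.7%, Plan Y 23/38 = 60.5% → the annual plan
Overall: the annual plan 348/648 = 53.7%, Plan Y 331/753 = 44.0% → the annual plan
(Neither sweeps every signup group, but the annual plan has the higher pooled rate.)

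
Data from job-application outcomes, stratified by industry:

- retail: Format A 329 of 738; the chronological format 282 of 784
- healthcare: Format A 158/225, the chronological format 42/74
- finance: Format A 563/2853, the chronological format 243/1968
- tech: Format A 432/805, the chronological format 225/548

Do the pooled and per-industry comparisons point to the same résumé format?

Retail: Format A 329/738 = 44.6%, the chronological format 282/784 = 36.0% → Format A
Healthcare: Format A 158/225 = 70.2%, the chronological format 42/74 = 56.8% → Format A
Finance: Format A 563/2853 = 19.7%, the chronological format 243/1968 = 12.3% → Format A
Tech: Format A 432/805 = 53.7%, the chronological format 225/548 = 41.1% → Format A
Overall: Format A 1482/4621 = 32.1%, the chronological format 792/3374 = 23.5% → Format A
Format A wins overall and in every industry group — no reversal.

Yes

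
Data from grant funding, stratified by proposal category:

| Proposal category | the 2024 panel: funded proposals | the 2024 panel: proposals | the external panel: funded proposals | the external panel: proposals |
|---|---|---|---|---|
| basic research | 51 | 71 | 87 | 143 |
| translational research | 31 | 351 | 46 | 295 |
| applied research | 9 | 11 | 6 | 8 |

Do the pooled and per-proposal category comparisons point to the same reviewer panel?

No

Basic research: the 2024 panel 51/71 = 71.8%, the external panel 87/143 = 60.8% → the 2024 panel
Translational research: the 2024 panel 31/351 = 8.8%, the external panel 46/295 = 15.6% → the external panel
Applied research: the 2024 panel 9/11 = 81.8%, the external panel 6/8 = 75.0% → the 2024 panel
Overall: the 2024 panel 91/433 = 21.0%, the external panel 139/446 = 31.2% → the external panel
Neither sweeps: the 2024 panel wins 2 of 3 groups, the external panel wins 1. The external panel wins overall but not every group — no Simpson reversal.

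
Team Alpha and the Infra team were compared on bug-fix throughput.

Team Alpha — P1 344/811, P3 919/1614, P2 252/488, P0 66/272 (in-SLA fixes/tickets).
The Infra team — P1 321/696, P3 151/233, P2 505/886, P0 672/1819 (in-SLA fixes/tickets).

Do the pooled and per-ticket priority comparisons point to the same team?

P1: Team Alpha 344/811 = 42.4%, the Infra team 321/696 = 46.1% → the Infra team
P3: Team Alpha 919/1614 = 56.9%, the Infra team 151/233 = 64.8% → the Infra team
P2: Team Alpha 252/488 = 51.6%, the Infra team 505/886 = 57.0% → the Infra team
P0: Team Alpha 66/272 = 24.3%, the Infra team 672/1819 = 36.9% → the Infra team
Overall: Team Alpha 1581/3185 = 49.6%, the Infra team 1649/3634 = 45.4% → Team Alpha
The Infra team wins each ticket group but Team Alpha wins overall — the comparison reverses. The Infra team's tickets skew toward P0, which has a lower base rate.

No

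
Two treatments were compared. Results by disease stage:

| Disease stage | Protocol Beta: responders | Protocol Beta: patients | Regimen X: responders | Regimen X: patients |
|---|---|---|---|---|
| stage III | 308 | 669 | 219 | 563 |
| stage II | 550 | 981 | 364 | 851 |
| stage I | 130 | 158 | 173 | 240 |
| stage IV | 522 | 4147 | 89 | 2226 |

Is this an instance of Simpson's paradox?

No

Stage III: Protocol Beta 308/669 = 46.0%, Regimen X 219/563 = 38.9% → Protocol Beta
Stage II: Protocol Beta 550/981 = 56.1%, Regimen X 364/851 = 42.8% → Protocol Beta
Stage I: Protocol Beta 130/158 = 82.3%, Regimen X 173/240 = 72.1% → Protocol Beta
Stage IV: Protocol Beta 522/4147 = 12.6%, Regimen X 89/2226 = 4.0% → Protocol Beta
Overall: Protocol Beta 1510/5955 = 25.4%, Regimen X 845/3880 = 21.8% → Protocol Beta
Protocol Beta wins overall and in every disease group — no reversal.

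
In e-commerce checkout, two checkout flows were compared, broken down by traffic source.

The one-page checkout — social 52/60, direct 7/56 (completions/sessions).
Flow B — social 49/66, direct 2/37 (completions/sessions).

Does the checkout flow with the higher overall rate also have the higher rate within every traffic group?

Yes

Social: the one-page checkout 52/60 = 86.7%, Flow B 49/66 = 74.2% → the one-page checkout
Direct: the one-page checkout 7/56 = 12.5%, Flow B 2/37 = 5.4% → the one-page checkout
Overall: the one-page checkout 59/116 = 50.9%, Flow B 51/103 = 49.5% → the one-page checkout
The one-page checkout wins overall and in every traffic group — no reversal.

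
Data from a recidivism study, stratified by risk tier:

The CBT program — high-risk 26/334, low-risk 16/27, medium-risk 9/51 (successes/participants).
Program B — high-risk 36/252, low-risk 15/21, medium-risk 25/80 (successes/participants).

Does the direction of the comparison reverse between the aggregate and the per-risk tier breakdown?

No

High-risk: the CBT program 26/334 = 7.8%, Program B 36/252 = 14.3% → Program B
Low-risk: the CBT program 16/27 = 59.3%, Program B 15/21 = 71.4% → Program B
Medium-risk: the CBT program 9/51 = 17.6%, Program B 25/80 = 31.2% → Program B
Overall: the CBT program 51/412 = 12.4%, Program B 76/353 = 21.5% → Program B
Program B wins overall and in every risk group — no reversal.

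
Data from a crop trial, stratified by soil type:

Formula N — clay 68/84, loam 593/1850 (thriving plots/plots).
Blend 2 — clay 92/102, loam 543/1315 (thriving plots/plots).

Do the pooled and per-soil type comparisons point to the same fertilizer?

Yes

Clay: Formula N 68/84 = 81.0%, Blend 2 92/102 = 90.2% → Blend 2
Loam: Formula N 593/1850 = 32.1%, Blend 2 543/1315 = 41.3% → Blend 2
Overall: Formula N 661/1934 = 34.2%, Blend 2 635/1417 = 44.8% → Blend 2
Blend 2 wins overall and in every soil group — no reversal.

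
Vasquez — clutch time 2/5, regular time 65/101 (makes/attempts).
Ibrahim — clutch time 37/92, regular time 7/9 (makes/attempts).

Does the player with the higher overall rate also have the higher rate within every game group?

Clutch time: Vasquez 2/5 = 40.0%, Ibrahim 37/92 = 40.2% → Ibrahim
Regular time: Vasquez 65/101 = 64.4%, Ibrahim 7/9 = 77.8% → Ibrahim
Overall: Vasquez 67/106 = 63.2%, Ibrahim 44/101 = 43.6% → Vasquez
Ibrahim wins each game group but Vasquez wins overall — the comparison reverses. Ibrahim's attempts skew toward clutch time, which has a lower base rate.

No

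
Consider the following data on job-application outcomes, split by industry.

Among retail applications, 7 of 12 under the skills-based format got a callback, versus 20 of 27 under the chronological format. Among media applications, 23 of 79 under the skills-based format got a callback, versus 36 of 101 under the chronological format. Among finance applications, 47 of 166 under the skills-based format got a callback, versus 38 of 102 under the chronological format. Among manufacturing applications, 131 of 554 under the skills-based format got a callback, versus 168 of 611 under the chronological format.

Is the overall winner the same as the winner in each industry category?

Retail: the skills-based format 7/12 = 58.3%, the chronological format 20/27 = 74.1% → the chronological format
Media: the skills-based format 23/79 = 29.1%, the chronological format 36/101 = 35.6% → the chronological format
Finance: the skills-based format 47/166 = 28.3%, the chronological format 38/102 = 37.3% → the chronological format
Manufacturing: the skills-based format 131/554 = 23.6%, the chronological format 168/611 = 27.5% → the chronological format
Overall: the skills-based format 208/811 = 25.6%, the chronological format 262/841 = 31.2% → the chronological format
The chronological format wins overall and in every industry group — no reversal.

Yes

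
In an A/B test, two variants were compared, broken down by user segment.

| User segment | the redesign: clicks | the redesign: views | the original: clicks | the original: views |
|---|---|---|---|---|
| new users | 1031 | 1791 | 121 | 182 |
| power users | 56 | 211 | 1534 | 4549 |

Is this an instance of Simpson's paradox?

New users: the redesign 1031/1791 = 57.6%, the original 121/182 = 66.5% → the original
Power users: the redesign 56/211 = 26.5%, the original 1534/4549 = 33.7% → the original
Overall: the redesign 1087/2002 = 54.3%, the original 1655/4731 = 35.0% → the redesign
The original wins each user group but the redesign wins overall — the comparison reverses. The original's views skew toward power users, which has a lower base rate.

Yes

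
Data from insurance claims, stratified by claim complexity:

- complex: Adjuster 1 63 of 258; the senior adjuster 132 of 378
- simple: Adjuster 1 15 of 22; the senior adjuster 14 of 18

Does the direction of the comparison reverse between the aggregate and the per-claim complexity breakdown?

Complex: Adjuster 1 63/258 = 24.4%, the senior adjuster 132/378 = 34.9% → the senior adjuster
Simple: Adjuster 1 15/22 = 68.2%, the senior adjuster 14/18 = 77.8% → the senior adjuster
Overall: Adjuster 1 78/280 = 27.9%, the senior adjuster 146/396 = 36.9% → the senior adjuster
The senior adjuster wins overall and in every claim group — no reversal.

No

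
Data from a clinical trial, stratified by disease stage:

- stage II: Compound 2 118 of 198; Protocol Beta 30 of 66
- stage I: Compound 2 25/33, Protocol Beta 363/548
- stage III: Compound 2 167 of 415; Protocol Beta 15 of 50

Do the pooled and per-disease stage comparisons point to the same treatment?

No

Stage II: Compound 2 118/198 = 59.6%, Protocol Beta 30/66 = 45.5% → Compound 2
Stage I: Compound 2 25/33 = 75.8%, Protocol Beta 363/548 = 66.2% → Compound 2
Stage III: Compound 2 167/415 = 40.2%, Protocol Beta 15/50 = 30.0% → Compound 2
Overall: Compound 2 310/646 = 48.0%, Protocol Beta 408/664 = 61.4% → Protocol Beta
Compound 2 wins each disease group but Protocol Beta wins overall — the comparison reverses. Compound 2's patients skew toward stage III, which has a lower base rate.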